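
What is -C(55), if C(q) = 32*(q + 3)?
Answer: -1856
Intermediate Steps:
C(q) = 96 + 32*q (C(q) = 32*(3 + q) = 96 + 32*q)
-C(55) = -(96 + 32*55) = -(96 + 1760) = -1*1856 = -1856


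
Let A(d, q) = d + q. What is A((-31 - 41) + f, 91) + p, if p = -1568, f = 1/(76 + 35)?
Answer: -171938/111 ≈ -1549.0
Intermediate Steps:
f = 1/111 ≈ 0.0090090
A((-31 - 41) + f, 91) + p = (((-31 - 41) + 1/111) + 91) - 1568 = ((-72 + 1/111) + 91) - 1568 = (-7991/111 + 91) - 1568 = 2110/111 - 1568 = -171938/111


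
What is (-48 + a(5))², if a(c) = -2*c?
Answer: 3364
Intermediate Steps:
(-48 + a(5))² = (-48 - 2*5)² = (-48 - 10)² = (-58)² = 3364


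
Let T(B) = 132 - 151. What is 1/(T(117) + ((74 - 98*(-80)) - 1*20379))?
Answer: -1/12484 ≈ -8.0103e-5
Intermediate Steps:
T(B) = -19
1/(T(117) + ((74 - 98*(-80)) - 1*20379)) = 1/(-19 + ((74 - 98*(-80)) - 1*20379)) = 1/(-19 + ((74 + 7840) - 20379)) = 1/(-19 + (7914 - 20379)) = 1/(-19 - 12465) = 1/(-12484) = -1/12484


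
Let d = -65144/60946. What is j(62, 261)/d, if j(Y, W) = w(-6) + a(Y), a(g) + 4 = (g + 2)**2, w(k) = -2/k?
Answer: -374117021/97716 ≈ -3828.6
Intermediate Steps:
a(g) = -4 + (2 + g)**2 (a(g) = -4 + (g + 2)**2 = -4 + (2 + g)**2)
j(Y, W) = 1/3 + Y*(4 + Y) (j(Y, W) = -2/(-6) + Y*(4 + Y) = -2*(-1/6) + Y*(4 + Y) = 1/3 + Y*(4 + Y))
d = -32572/30473 (d = -65144*1/60946 = -32572/30473 ≈ -1.0689)
j(62, 261)/d = (1/3 + 62*(4 + 62))/(-32572/30473) = (1/3 + 62*66)*(-30473/32572) = (1/3 + 4092)*(-30473/32572) = (12277/3)*(-30473/32572) = -374117021/97716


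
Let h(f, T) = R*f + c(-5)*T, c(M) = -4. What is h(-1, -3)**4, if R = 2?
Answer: 10000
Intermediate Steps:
h(f, T) = -4*T + 2*f (h(f, T) = 2*f - 4*T = -4*T + 2*f)
h(-1, -3)**4 = (-4*(-3) + 2*(-1))**4 = (12 - 2)**4 = 10**4 = 10000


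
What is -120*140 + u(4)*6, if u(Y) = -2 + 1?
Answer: -16806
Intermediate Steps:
u(Y) = -1
-120*140 + u(4)*6 = -120*140 - 1*6 = -16800 - 6 = -16806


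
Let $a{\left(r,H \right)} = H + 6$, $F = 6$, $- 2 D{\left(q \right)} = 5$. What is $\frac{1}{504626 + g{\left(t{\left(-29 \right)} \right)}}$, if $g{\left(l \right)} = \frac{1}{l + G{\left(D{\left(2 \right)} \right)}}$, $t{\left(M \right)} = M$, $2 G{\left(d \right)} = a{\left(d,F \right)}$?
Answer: $\frac{23}{11606397} \approx 1.9817 \cdot 10^{-6}$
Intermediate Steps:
$D{\left(q \right)} = - \frac{5}{2}$ ($D{\left(q \right)} = \left(- \frac{1}{2}\right) 5 = - \frac{5}{2}$)
$a{\left(r,H \right)} = 6 + H$
$G{\left(d \right)} = 6$ ($G{\left(d \right)} = \frac{6 + 6}{2} = \frac{1}{2} \cdot 12 = 6$)
$g{\left(l \right)} = \frac{1}{6 + l}$ ($g{\left(l \right)} = \frac{1}{l + 6} = \frac{1}{6 + l}$)
$\frac{1}{504626 + g{\left(t{\left(-29 \right)} \right)}} = \frac{1}{504626 + \frac{1}{6 - 29}} = \frac{1}{504626 + \frac{1}{-23}} = \frac{1}{504626 - \frac{1}{23}} = \frac{1}{\frac{11606397}{23}} = \frac{23}{11606397}$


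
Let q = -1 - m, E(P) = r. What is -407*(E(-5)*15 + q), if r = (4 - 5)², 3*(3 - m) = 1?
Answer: -13838/3 ≈ -4612.7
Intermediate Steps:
m = 8/3 (m = 3 - ⅓*1 = 3 - ⅓ = 8/3 ≈ 2.6667)
r = 1 (r = (-1)² = 1)
E(P) = 1
q = -11/3 (q = -1 - 1*8/3 = -1 - 8/3 = -11/3 ≈ -3.6667)
-407*(E(-5)*15 + q) = -407*(1*15 - 11/3) = -407*(15 - 11/3) = -407*34/3 = -13838/3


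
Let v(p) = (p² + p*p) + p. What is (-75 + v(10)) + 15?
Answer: 150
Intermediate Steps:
v(p) = p + 2*p² (v(p) = (p² + p²) + p = 2*p² + p = p + 2*p²)
(-75 + v(10)) + 15 = (-75 + 10*(1 + 2*10)) + 15 = (-75 + 10*(1 + 20)) + 15 = (-75 + 10*21) + 15 = (-75 + 210) + 15 = 135 + 15 = 150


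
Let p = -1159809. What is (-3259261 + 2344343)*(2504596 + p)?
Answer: -1230369832466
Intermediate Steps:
(-3259261 + 2344343)*(2504596 + p) = (-3259261 + 2344343)*(2504596 - 1159809) = -914918*1344787 = -1230369832466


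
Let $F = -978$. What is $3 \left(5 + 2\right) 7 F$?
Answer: $-143766$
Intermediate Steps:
$3 \left(5 + 2\right) 7 F = 3 \left(5 + 2\right) 7 \left(-978\right) = 3 \cdot 7 \cdot 7 \left(-978\right) = 21 \cdot 7 \left(-978\right) = 147 \left(-978\right) = -143766$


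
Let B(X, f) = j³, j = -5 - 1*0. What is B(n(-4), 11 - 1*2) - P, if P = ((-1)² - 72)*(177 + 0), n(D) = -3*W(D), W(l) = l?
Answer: 12442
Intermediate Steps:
j = -5 (j = -5 + 0 = -5)
n(D) = -3*D
B(X, f) = -125 (B(X, f) = (-5)³ = -125)
P = -12567 (P = (1 - 72)*177 = -71*177 = -12567)
B(n(-4), 11 - 1*2) - P = -125 - 1*(-12567) = -125 + 12567 = 12442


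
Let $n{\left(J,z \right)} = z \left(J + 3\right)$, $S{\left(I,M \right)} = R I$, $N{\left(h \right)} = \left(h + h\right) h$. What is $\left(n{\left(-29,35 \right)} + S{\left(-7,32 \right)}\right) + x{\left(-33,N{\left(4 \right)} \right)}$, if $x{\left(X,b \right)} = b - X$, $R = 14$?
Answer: $-943$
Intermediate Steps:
$N{\left(h \right)} = 2 h^{2}$ ($N{\left(h \right)} = 2 h h = 2 h^{2}$)
$S{\left(I,M \right)} = 14 I$
$n{\left(J,z \right)} = z \left(3 + J\right)$
$\left(n{\left(-29,35 \right)} + S{\left(-7,32 \right)}\right) + x{\left(-33,N{\left(4 \right)} \right)} = \left(35 \left(3 - 29\right) + 14 \left(-7\right)\right) + \left(2 \cdot 4^{2} - -33\right) = \left(35 \left(-26\right) - 98\right) + \left(2 \cdot 16 + 33\right) = \left(-910 - 98\right) + \left(32 + 33\right) = -1008 + 65 = -943$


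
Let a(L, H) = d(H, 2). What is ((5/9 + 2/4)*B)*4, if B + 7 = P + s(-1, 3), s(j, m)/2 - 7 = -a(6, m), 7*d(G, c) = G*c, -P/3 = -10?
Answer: 9386/63 ≈ 148.98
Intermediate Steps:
P = 30 (P = -3*(-10) = 30)
d(G, c) = G*c/7 (d(G, c) = (G*c)/7 = G*c/7)
a(L, H) = 2*H/7 (a(L, H) = (1/7)*H*2 = 2*H/7)
s(j, m) = 14 - 4*m/7 (s(j, m) = 14 + 2*(-2*m/7) = 14 - 4*m/7)
B = 247/7 (B = -7 + (30 + (14 - 4/7*3)) = -7 + (30 + (14 - 12/7)) = -7 + (30 + 86/7) = -7 + 296/7 = 247/7 ≈ 35.286)
((5/9 + 2/4)*B)*4 = ((5/9 + 2/4)*(247/7))*4 = ((5*(1/9) + 2*(1/4))*(247/7))*4 = ((5/9 + 1/2)*(247/7))*4 = ((19/18)*(247/7))*4 = (4693/126)*4 = 9386/63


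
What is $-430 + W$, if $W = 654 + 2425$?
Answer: $2649$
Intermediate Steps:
$W = 3079$
$-430 + W = -430 + 3079 = 2649$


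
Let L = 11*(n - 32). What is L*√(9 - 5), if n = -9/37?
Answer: -26246/37 ≈ -709.35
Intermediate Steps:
n = -9/37 (n = -9*1/37 = -9/37 ≈ -0.24324)
L = -13123/37 (L = 11*(-9/37 - 32) = 11*(-1193/37) = -13123/37 ≈ -354.68)
L*√(9 - 5) = -13123*√(9 - 5)/37 = -13123*√4/37 = -13123/37*2 = -26246/37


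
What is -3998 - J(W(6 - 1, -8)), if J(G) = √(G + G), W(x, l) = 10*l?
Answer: -3998 - 4*I*√10 ≈ -3998.0 - 12.649*I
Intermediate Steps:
J(G) = √2*√G (J(G) = √(2*G) = √2*√G)
-3998 - J(W(6 - 1, -8)) = -3998 - √2*√(10*(-8)) = -3998 - √2*√(-80) = -3998 - √2*4*I*√5 = -3998 - 4*I*√10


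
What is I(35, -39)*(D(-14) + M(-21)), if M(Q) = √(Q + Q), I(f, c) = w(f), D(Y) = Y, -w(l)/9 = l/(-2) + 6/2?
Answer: -1827 + 261*I*√42/2 ≈ -1827.0 + 845.74*I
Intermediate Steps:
w(l) = -27 + 9*l/2 (w(l) = -9*(l/(-2) + 6/2) = -9*(l*(-½) + 6*(½)) = -9*(-l/2 + 3) = -9*(3 - l/2) = -27 + 9*l/2)
I(f, c) = -27 + 9*f/2
M(Q) = √2*√Q (M(Q) = √(2*Q) = √2*√Q)
I(35, -39)*(D(-14) + M(-21)) = (-27 + (9/2)*35)*(-14 + √2*√(-21)) = (-27 + 315/2)*(-14 + √2*(I*√21)) = 261*(-14 + I*√42)/2 = -1827 + 261*I*√42/2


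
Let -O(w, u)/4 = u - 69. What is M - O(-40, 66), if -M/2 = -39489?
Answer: 78966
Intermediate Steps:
M = 78978 (M = -2*(-39489) = 78978)
O(w, u) = 276 - 4*u (O(w, u) = -4*(u - 69) = -4*(-69 + u) = 276 - 4*u)
M - O(-40, 66) = 78978 - (276 - 4*66) = 78978 - (276 - 264) = 78978 - 1*12 = 78978 - 12 = 78966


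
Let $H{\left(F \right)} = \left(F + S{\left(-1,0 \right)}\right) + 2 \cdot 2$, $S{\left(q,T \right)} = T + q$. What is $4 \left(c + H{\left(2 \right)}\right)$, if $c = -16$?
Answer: $-44$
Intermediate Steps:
$H{\left(F \right)} = 3 + F$ ($H{\left(F \right)} = \left(F + \left(0 - 1\right)\right) + 2 \cdot 2 = \left(F - 1\right) + 4 = \left(-1 + F\right) + 4 = 3 + F$)
$4 \left(c + H{\left(2 \right)}\right) = 4 \left(-16 + \left(3 + 2\right)\right) = 4 \left(-16 + 5\right) = 4 \left(-11\right) = -44$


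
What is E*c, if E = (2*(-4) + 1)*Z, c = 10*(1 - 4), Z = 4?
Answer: 840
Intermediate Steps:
c = -30 (c = 10*(-3) = -30)
E = -28 (E = (2*(-4) + 1)*4 = (-8 + 1)*4 = -7*4 = -28)
E*c = -28*(-30) = 840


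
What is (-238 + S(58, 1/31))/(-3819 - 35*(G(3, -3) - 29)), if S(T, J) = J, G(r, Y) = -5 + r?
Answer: 7377/84754 ≈ 0.087040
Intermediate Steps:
(-238 + S(58, 1/31))/(-3819 - 35*(G(3, -3) - 29)) = (-238 + 1/31)/(-3819 - 35*((-5 + 3) - 29)) = (-238 + 1/31)/(-3819 - 35*(-2 - 29)) = -7377/(31*(-3819 - 35*(-31))) = -7377/(31*(-3819 + 1085)) = -7377/31/(-2734) = -7377/31*(-1/2734) = 7377/84754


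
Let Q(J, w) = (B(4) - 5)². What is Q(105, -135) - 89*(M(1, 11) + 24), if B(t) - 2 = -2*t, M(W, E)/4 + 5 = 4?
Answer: -1659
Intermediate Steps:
M(W, E) = -4 (M(W, E) = -20 + 4*4 = -20 + 16 = -4)
B(t) = 2 - 2*t
Q(J, w) = 121 (Q(J, w) = ((2 - 2*4) - 5)² = ((2 - 8) - 5)² = (-6 - 5)² = (-11)² = 121)
Q(105, -135) - 89*(M(1, 11) + 24) = 121 - 89*(-4 + 24) = 121 - 89*20 = 121 - 1*1780 = 121 - 1780 = -1659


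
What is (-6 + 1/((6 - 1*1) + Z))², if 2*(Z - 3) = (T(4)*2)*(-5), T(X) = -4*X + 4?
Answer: 165649/4624 ≈ 35.824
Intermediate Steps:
T(X) = 4 - 4*X
Z = 63 (Z = 3 + (((4 - 4*4)*2)*(-5))/2 = 3 + (((4 - 16)*2)*(-5))/2 = 3 + (-12*2*(-5))/2 = 3 + (-24*(-5))/2 = 3 + (½)*120 = 3 + 60 = 63)
(-6 + 1/((6 - 1*1) + Z))² = (-6 + 1/((6 - 1*1) + 63))² = (-6 + 1/((6 - 1) + 63))² = (-6 + 1/(5 + 63))² = (-6 + 1/68)² = (-407/68)² = 165649/4624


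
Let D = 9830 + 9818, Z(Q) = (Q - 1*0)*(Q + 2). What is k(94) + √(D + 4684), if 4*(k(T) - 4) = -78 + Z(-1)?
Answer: -63/4 + 2*√6083 ≈ 140.24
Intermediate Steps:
Z(Q) = Q*(2 + Q) (Z(Q) = (Q + 0)*(2 + Q) = Q*(2 + Q))
k(T) = -63/4 (k(T) = 4 + (-78 - (2 - 1))/4 = 4 + (-78 - 1*1)/4 = 4 + (-78 - 1)/4 = 4 + (¼)*(-79) = 4 - 79/4 = -63/4)
D = 19648
k(94) + √(D + 4684) = -63/4 + √(19648 + 4684) = -63/4 + √24332 = -63/4 + 2*√6083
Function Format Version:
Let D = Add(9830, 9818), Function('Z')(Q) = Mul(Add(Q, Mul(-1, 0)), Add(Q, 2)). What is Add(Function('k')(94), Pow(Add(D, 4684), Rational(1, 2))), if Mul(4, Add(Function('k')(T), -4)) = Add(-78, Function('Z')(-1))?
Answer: Add(Rational(-63, 4), Mul(2, Pow(6083, Rational(1, 2)))) ≈ 140.24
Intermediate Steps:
Function('Z')(Q) = Mul(Q, Add(2, Q)) (Function('Z')(Q) = Mul(Add(Q, 0), Add(2, Q)) = Mul(Q, Add(2, Q)))
Function('k')(T) = Rational(-63, 4) (Function('k')(T) = Add(4, Mul(Rational(1, 4), Add(-78, Mul(-1, Add(2, -1))))) = Add(4, Mul(Rational(1, 4), Add(-78, Mul(-1, 1)))) = Add(4, Mul(Rational(1, 4), Add(-78, -1))) = Add(4, Mul(Rational(1, 4), -79)) = Add(4, Rational(-79, 4)) = Rational(-63, 4))
D = 19648
Add(Function('k')(94), Pow(Add(D, 4684), Rational(1, 2))) = Add(Rational(-63, 4), Pow(Add(19648, 4684), Rational(1, 2))) = Add(Rational(-63, 4), Pow(24332, Rational(1, 2))) = Add(Rational(-63, 4), Mul(2, Pow(6083, Rational(1, 2))))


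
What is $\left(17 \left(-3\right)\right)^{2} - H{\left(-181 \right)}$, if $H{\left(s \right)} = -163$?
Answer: $2764$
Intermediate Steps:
$\left(17 \left(-3\right)\right)^{2} - H{\left(-181 \right)} = \left(17 \left(-3\right)\right)^{2} - -163 = \left(-51\right)^{2} + 163 = 2601 + 163 = 2764$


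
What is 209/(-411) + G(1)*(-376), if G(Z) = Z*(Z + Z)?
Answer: -309281/411 ≈ -752.51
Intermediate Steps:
G(Z) = 2*Z² (G(Z) = Z*(2*Z) = 2*Z²)
209/(-411) + G(1)*(-376) = 209/(-411) + (2*1²)*(-376) = 209*(-1/411) + (2*1)*(-376) = -209/411 + 2*(-376) = -209/411 - 752 = -309281/411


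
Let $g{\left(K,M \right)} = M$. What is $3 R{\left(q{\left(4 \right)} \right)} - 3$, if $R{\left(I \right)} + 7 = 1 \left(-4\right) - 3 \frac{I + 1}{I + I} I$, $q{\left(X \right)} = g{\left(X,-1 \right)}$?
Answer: $-24$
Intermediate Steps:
$q{\left(X \right)} = -1$
$R{\left(I \right)} = -1 + 6 I$ ($R{\left(I \right)} = -7 + 1 \left(-4\right) - 3 \frac{I + 1}{I + I} I = -7 - 4 - 3 \frac{1 + I}{2 I} I = -7 - 4 - \frac{3 \left(1 + I\right)}{2 I} I = -7 - 4 \left(- \frac{3}{2} - \frac{3 I}{2}\right) = -7 + \left(6 + 6 I\right) = -1 + 6 I$)
$3 R{\left(q{\left(4 \right)} \right)} - 3 = 3 \left(-1 + 6 \left(-1\right)\right) - 3 = 3 \left(-1 - 6\right) - 3 = 3 \left(-7\right) - 3 = -21 - 3 = -24$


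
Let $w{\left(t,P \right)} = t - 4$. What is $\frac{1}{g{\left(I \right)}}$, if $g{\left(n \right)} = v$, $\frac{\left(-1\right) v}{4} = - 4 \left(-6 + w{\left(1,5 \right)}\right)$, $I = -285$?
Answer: $- \frac{1}{144} \approx -0.0069444$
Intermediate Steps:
$w{\left(t,P \right)} = -4 + t$
$v = -144$ ($v = - 4 \left(- 4 \left(-6 + \left(-4 + 1\right)\right)\right) = - 4 \left(- 4 \left(-6 - 3\right)\right) = - 4 \left(\left(-4\right) \left(-9\right)\right) = \left(-4\right) 36 = -144$)
$g{\left(n \right)} = -144$
$\frac{1}{g{\left(I \right)}} = \frac{1}{-144} = - \frac{1}{144}$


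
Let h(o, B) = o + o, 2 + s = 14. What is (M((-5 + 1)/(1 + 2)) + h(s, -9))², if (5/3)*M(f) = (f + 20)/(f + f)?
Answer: 9801/25 ≈ 392.04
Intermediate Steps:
s = 12 (s = -2 + 14 = 12)
h(o, B) = 2*o
M(f) = 3*(20 + f)/(10*f) (M(f) = 3*((f + 20)/(f + f))/5 = 3*((20 + f)/((2*f)))/5 = 3*((20 + f)*(1/(2*f)))/5 = 3*((20 + f)/(2*f))/5 = 3*(20 + f)/(10*f))
(M((-5 + 1)/(1 + 2)) + h(s, -9))² = ((3/10 + 6/(((-5 + 1)/(1 + 2)))) + 2*12)² = ((3/10 + 6/((-4/3))) + 24)² = ((3/10 + 6/((-4*⅓))) + 24)² = ((3/10 + 6/(-4/3)) + 24)² = ((3/10 + 6*(-¾)) + 24)² = ((3/10 - 9/2) + 24)² = (-21/5 + 24)² = (99/5)² = 9801/25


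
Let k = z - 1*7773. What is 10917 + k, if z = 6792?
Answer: 9936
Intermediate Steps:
k = -981 (k = 6792 - 1*7773 = 6792 - 7773 = -981)
10917 + k = 10917 - 981 = 9936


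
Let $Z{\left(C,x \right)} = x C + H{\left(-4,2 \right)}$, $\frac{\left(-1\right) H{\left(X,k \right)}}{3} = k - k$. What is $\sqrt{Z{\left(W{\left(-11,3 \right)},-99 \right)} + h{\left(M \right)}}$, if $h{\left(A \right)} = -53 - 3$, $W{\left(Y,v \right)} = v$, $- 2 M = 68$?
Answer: $i \sqrt{353} \approx 18.788 i$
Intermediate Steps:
$M = -34$ ($M = \left(- \frac{1}{2}\right) 68 = -34$)
$H{\left(X,k \right)} = 0$ ($H{\left(X,k \right)} = - 3 \left(k - k\right) = \left(-3\right) 0 = 0$)
$Z{\left(C,x \right)} = C x$ ($Z{\left(C,x \right)} = x C + 0 = C x + 0 = C x$)
$h{\left(A \right)} = -56$ ($h{\left(A \right)} = -53 - 3 = -56$)
$\sqrt{Z{\left(W{\left(-11,3 \right)},-99 \right)} + h{\left(M \right)}} = \sqrt{3 \left(-99\right) - 56} = \sqrt{-297 - 56} = \sqrt{-353} = i \sqrt{353}$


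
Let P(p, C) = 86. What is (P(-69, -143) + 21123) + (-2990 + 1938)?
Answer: 20157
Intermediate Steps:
(P(-69, -143) + 21123) + (-2990 + 1938) = (86 + 21123) + (-2990 + 1938) = 21209 - 1052 = 20157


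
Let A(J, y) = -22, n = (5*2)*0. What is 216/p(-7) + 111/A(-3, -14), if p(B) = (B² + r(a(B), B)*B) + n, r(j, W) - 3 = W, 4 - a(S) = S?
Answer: -345/154 ≈ -2.2403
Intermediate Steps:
a(S) = 4 - S
r(j, W) = 3 + W
n = 0 (n = 10*0 = 0)
p(B) = B² + B*(3 + B) (p(B) = (B² + (3 + B)*B) + 0 = (B² + B*(3 + B)) + 0 = B² + B*(3 + B))
216/p(-7) + 111/A(-3, -14) = 216/((-7*(3 + 2*(-7)))) + 111/(-22) = 216/((-7*(3 - 14))) + 111*(-1/22) = 216/((-7*(-11))) - 111/22 = 216/77 - 111/22 = -345/154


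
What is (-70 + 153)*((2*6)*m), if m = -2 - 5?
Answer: -6972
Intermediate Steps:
m = -7
(-70 + 153)*((2*6)*m) = (-70 + 153)*((2*6)*(-7)) = 83*(12*(-7)) = 83*(-84) = -6972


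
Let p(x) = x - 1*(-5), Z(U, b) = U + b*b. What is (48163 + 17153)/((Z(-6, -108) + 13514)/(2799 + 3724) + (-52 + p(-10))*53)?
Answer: -426056268/19680811 ≈ -21.648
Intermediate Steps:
Z(U, b) = U + b²
p(x) = 5 + x (p(x) = x + 5 = 5 + x)
(48163 + 17153)/((Z(-6, -108) + 13514)/(2799 + 3724) + (-52 + p(-10))*53) = (48163 + 17153)/(((-6 + (-108)²) + 13514)/(2799 + 3724) + (-52 + (5 - 10))*53) = 65316/(((-6 + 11664) + 13514)/6523 + (-52 - 5)*53) = 65316/((11658 + 13514)*(1/6523) - 57*53) = 65316/(25172*(1/6523) - 3021) = 65316/(25172/6523 - 3021) = 65316/(-19680811/6523) = 65316*(-6523/19680811) = -426056268/19680811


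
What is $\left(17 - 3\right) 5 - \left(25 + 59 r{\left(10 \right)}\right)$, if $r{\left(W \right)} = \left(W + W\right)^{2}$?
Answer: $-23555$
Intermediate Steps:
$r{\left(W \right)} = 4 W^{2}$ ($r{\left(W \right)} = \left(2 W\right)^{2} = 4 W^{2}$)
$\left(17 - 3\right) 5 - \left(25 + 59 r{\left(10 \right)}\right) = \left(17 - 3\right) 5 - \left(25 + 59 \cdot 4 \cdot 10^{2}\right) = 14 \cdot 5 - \left(25 + 59 \cdot 4 \cdot 100\right) = 70 - 23625 = -23555$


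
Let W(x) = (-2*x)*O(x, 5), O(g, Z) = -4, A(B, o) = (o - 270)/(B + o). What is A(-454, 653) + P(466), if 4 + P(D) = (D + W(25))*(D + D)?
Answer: 123521275/199 ≈ 6.2071e+5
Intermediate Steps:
A(B, o) = (-270 + o)/(B + o)
W(x) = 8*x (W(x) = -2*x*(-4) = 8*x)
P(D) = -4 + 2*D*(200 + D) (P(D) = -4 + (D + 8*25)*(D + D) = -4 + (D + 200)*(2*D) = -4 + (200 + D)*(2*D) = -4 + 2*D*(200 + D))
A(-454, 653) + P(466) = (-270 + 653)/(-454 + 653) + (-4 + 2*466**2 + 400*466) = 383/199 + (-4 + 2*217156 + 186400) = (1/199)*383 + (-4 + 434312 + 186400) = 383/199 + 620708 = 123521275/199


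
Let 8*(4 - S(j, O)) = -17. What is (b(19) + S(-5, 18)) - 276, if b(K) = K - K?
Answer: -2159/8 ≈ -269.88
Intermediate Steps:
S(j, O) = 49/8 (S(j, O) = 4 - 1/8*(-17) = 4 + 17/8 = 49/8)
b(K) = 0
(b(19) + S(-5, 18)) - 276 = (0 + 49/8) - 276 = 49/8 - 276 = -2159/8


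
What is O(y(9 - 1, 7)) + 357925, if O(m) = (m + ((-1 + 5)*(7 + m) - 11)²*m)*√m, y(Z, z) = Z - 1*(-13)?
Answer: 357925 + 214242*√21 ≈ 1.3397e+6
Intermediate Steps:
y(Z, z) = 13 + Z (y(Z, z) = Z + 13 = 13 + Z)
O(m) = √m*(m + m*(17 + 4*m)²) (O(m) = (m + (4*(7 + m) - 11)²*m)*√m = (m + ((28 + 4*m) - 11)²*m)*√m = (m + (17 + 4*m)²*m)*√m = (m + m*(17 + 4*m)²)*√m = √m*(m + m*(17 + 4*m)²))
O(y(9 - 1, 7)) + 357925 = (13 + (9 - 1))^(3/2)*(1 + (17 + 4*(13 + (9 - 1)))²) + 357925 = (13 + 8)^(3/2)*(1 + (17 + 4*(13 + 8))²) + 357925 = 21^(3/2)*(1 + (17 + 4*21)²) + 357925 = (21*√21)*(1 + (17 + 84)²) + 357925 = (21*√21)*(1 + 101²) + 357925 = (21*√21)*(1 + 10201) + 357925 = (21*√21)*10202 + 357925 = 214242*√21 + 357925 = 357925 + 214242*√21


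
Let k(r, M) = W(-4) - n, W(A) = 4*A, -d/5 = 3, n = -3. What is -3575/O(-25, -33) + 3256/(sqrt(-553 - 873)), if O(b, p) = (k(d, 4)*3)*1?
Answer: 275/3 - 1628*I*sqrt(1426)/713 ≈ 91.667 - 86.223*I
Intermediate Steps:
d = -15 (d = -5*3 = -15)
k(r, M) = -13 (k(r, M) = 4*(-4) - 1*(-3) = -16 + 3 = -13)
O(b, p) = -39 (O(b, p) = -13*3*1 = -39*1 = -39)
-3575/O(-25, -33) + 3256/(sqrt(-553 - 873)) = -3575/(-39) + 3256/(sqrt(-553 - 873)) = -3575*(-1/39) + 3256/(sqrt(-1426)) = 275/3 + 3256/((I*sqrt(1426))) = 275/3 + 3256*(-I*sqrt(1426)/1426) = 275/3 - 1628*I*sqrt(1426)/713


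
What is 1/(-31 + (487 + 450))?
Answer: 1/906 ≈ 0.0011038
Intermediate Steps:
1/(-31 + (487 + 450)) = 1/(-31 + 937) = 1/906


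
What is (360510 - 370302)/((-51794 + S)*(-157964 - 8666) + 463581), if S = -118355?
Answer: -9792/28352391451 ≈ -3.4537e-7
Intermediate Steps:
(360510 - 370302)/((-51794 + S)*(-157964 - 8666) + 463581) = (360510 - 370302)/((-51794 - 118355)*(-157964 - 8666) + 463581) = -9792/(-170149*(-166630) + 463581) = -9792/(28351927870 + 463581) = -9792/28352391451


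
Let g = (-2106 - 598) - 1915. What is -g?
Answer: 4619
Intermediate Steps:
g = -4619 (g = -2704 - 1915 = -4619)
-g = -1*(-4619) = 4619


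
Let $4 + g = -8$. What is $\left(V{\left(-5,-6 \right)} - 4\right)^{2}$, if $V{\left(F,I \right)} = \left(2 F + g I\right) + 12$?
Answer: $4900$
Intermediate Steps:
$g = -12$ ($g = -4 - 8 = -12$)
$V{\left(F,I \right)} = 12 - 12 I + 2 F$ ($V{\left(F,I \right)} = \left(2 F - 12 I\right) + 12 = \left(- 12 I + 2 F\right) + 12 = 12 - 12 I + 2 F$)
$\left(V{\left(-5,-6 \right)} - 4\right)^{2} = \left(\left(12 - -72 + 2 \left(-5\right)\right) - 4\right)^{2} = \left(\left(12 + 72 - 10\right) - 4\right)^{2} = \left(74 - 4\right)^{2} = 70^{2} = 4900$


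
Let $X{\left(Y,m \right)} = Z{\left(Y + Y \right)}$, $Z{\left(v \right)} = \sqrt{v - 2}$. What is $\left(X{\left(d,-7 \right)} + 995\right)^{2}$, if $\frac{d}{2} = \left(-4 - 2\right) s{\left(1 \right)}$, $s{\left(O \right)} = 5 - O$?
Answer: $989927 + 13930 i \sqrt{2} \approx 9.8993 \cdot 10^{5} + 19700.0 i$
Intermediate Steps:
$d = -48$ ($d = 2 \left(-4 - 2\right) \left(5 - 1\right) = 2 \left(- 6 \left(5 - 1\right)\right) = 2 \left(\left(-6\right) 4\right) = 2 \left(-24\right) = -48$)
$Z{\left(v \right)} = \sqrt{-2 + v}$
$X{\left(Y,m \right)} = \sqrt{-2 + 2 Y}$ ($X{\left(Y,m \right)} = \sqrt{-2 + \left(Y + Y\right)} = \sqrt{-2 + 2 Y}$)
$\left(X{\left(d,-7 \right)} + 995\right)^{2} = \left(\sqrt{-2 + 2 \left(-48\right)} + 995\right)^{2} = \left(\sqrt{-2 - 96} + 995\right)^{2} = \left(\sqrt{-98} + 995\right)^{2} = \left(7 i \sqrt{2} + 995\right)^{2} = \left(995 + 7 i \sqrt{2}\right)^{2}$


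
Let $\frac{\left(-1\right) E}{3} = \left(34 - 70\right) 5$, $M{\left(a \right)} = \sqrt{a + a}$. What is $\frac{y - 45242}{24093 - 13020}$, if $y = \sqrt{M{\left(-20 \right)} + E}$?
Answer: $- \frac{45242}{11073} + \frac{\sqrt{540 + 2 i \sqrt{10}}}{11073} \approx -4.0837 + 1.2289 \cdot 10^{-5} i$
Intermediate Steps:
$M{\left(a \right)} = \sqrt{2} \sqrt{a}$ ($M{\left(a \right)} = \sqrt{2 a} = \sqrt{2} \sqrt{a}$)
$E = 540$ ($E = - 3 \left(34 - 70\right) 5 = - 3 \left(\left(-36\right) 5\right) = \left(-3\right) \left(-180\right) = 540$)
$y = \sqrt{540 + 2 i \sqrt{10}}$ ($y = \sqrt{\sqrt{2} \sqrt{-20} + 540} = \sqrt{\sqrt{2} \cdot 2 i \sqrt{5} + 540} = \sqrt{2 i \sqrt{10} + 540} = \sqrt{540 + 2 i \sqrt{10}} \approx 23.238 + 0.1361 i$)
$\frac{y - 45242}{24093 - 13020} = \frac{\sqrt{540 + 2 i \sqrt{10}} - 45242}{24093 - 13020} = \frac{-45242 + \sqrt{540 + 2 i \sqrt{10}}}{11073} = \left(-45242 + \sqrt{540 + 2 i \sqrt{10}}\right) \frac{1}{11073} = - \frac{45242}{11073} + \frac{\sqrt{540 + 2 i \sqrt{10}}}{11073}$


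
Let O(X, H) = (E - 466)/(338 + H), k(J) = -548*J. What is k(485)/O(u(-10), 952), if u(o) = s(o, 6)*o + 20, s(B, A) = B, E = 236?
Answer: 34285620/23 ≈ 1.4907e+6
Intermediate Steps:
u(o) = 20 + o**2 (u(o) = o*o + 20 = o**2 + 20 = 20 + o**2)
O(X, H) = -230/(338 + H) (O(X, H) = (236 - 466)/(338 + H) = -230/(338 + H))
k(485)/O(u(-10), 952) = (-548*485)/((-230/(338 + 952))) = -265780/((-230/1290)) = -265780/((-230*1/1290)) = -265780/(-23/129) = -265780*(-129/23) = 34285620/23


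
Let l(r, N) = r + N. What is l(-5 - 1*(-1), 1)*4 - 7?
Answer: -19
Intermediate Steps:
l(r, N) = N + r
l(-5 - 1*(-1), 1)*4 - 7 = (1 + (-5 - 1*(-1)))*4 - 7 = (1 + (-5 + 1))*4 - 7 = (1 - 4)*4 - 7 = -3*4 - 7 = -12 - 7 = -19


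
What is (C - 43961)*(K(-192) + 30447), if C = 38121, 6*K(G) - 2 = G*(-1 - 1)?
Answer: -534558560/3 ≈ -1.7819e+8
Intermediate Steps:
K(G) = 1/3 - G/3 (K(G) = 1/3 + (G*(-1 - 1))/6 = 1/3 + (G*(-2))/6 = 1/3 + (-2*G)/6 = 1/3 - G/3)
(C - 43961)*(K(-192) + 30447) = (38121 - 43961)*((1/3 - 1/3*(-192)) + 30447) = -5840*((1/3 + 64) + 30447) = -5840*(193/3 + 30447) = -5840*91534/3 = -534558560/3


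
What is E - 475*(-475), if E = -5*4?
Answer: 225605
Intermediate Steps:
E = -20
E - 475*(-475) = -20 - 475*(-475) = -20 + 225625 = 225605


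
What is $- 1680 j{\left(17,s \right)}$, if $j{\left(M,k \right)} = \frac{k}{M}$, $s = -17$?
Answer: $1680$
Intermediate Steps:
$- 1680 j{\left(17,s \right)} = - 1680 \left(- \frac{17}{17}\right) = - 1680 \left(\left(-17\right) \frac{1}{17}\right) = \left(-1680\right) \left(-1\right) = 1680$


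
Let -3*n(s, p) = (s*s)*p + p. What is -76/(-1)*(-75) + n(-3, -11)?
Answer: -16990/3 ≈ -5663.3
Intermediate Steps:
n(s, p) = -p/3 - p*s²/3 (n(s, p) = -((s*s)*p + p)/3 = -(s²*p + p)/3 = -(p*s² + p)/3 = -(p + p*s²)/3 = -p/3 - p*s²/3)
-76/(-1)*(-75) + n(-3, -11) = -76/(-1)*(-75) - ⅓*(-11)*(1 + (-3)²) = -76*(-1)*(-75) - ⅓*(-11)*(1 + 9) = 76*(-75) - ⅓*(-11)*10 = -5700 + 110/3 = -16990/3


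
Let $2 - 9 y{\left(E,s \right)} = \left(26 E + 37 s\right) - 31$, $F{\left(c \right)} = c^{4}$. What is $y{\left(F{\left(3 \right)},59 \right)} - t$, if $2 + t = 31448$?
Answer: $- \frac{287270}{9} \approx -31919.0$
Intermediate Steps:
$t = 31446$ ($t = -2 + 31448 = 31446$)
$y{\left(E,s \right)} = \frac{11}{3} - \frac{37 s}{9} - \frac{26 E}{9}$ ($y{\left(E,s \right)} = \frac{2}{9} - \frac{\left(26 E + 37 s\right) - 31}{9} = \frac{2}{9} - \frac{-31 + 26 E + 37 s}{9} = \frac{2}{9} - \left(- \frac{31}{9} + \frac{26 E}{9} + \frac{37 s}{9}\right) = \frac{11}{3} - \frac{37 s}{9} - \frac{26 E}{9}$)
$y{\left(F{\left(3 \right)},59 \right)} - t = \left(\frac{11}{3} - \frac{2183}{9} - \frac{26 \cdot 3^{4}}{9}\right) - 31446 = \left(\frac{11}{3} - \frac{2183}{9} - 234\right) - 31446 = - \frac{4256}{9} - 31446 = - \frac{287270}{9}$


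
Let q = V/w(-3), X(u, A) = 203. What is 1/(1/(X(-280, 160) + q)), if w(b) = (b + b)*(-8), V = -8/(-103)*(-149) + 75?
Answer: 1010165/4944 ≈ 204.32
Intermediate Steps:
V = 6533/103 (V = -8*(-1/103)*(-149) + 75 = (8/103)*(-149) + 75 = -1192/103 + 75 = 6533/103 ≈ 63.427)
w(b) = -16*b (w(b) = (2*b)*(-8) = -16*b)
q = 6533/4944 (q = 6533/(103*((-16*(-3)))) = (6533/103)/48 = (6533/103)*(1/48) = 6533/4944 ≈ 1.3214)
1/(1/(X(-280, 160) + q)) = 1/(1/(203 + 6533/4944)) = 1/(1/(1010165/4944)) = 1/(4944/1010165) = 1010165/4944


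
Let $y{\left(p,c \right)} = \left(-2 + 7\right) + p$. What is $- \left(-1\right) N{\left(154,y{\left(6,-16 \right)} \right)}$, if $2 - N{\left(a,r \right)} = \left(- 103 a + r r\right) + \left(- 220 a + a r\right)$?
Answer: $47929$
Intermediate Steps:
$y{\left(p,c \right)} = 5 + p$
$N{\left(a,r \right)} = 2 - r^{2} + 323 a - a r$ ($N{\left(a,r \right)} = 2 - \left(\left(- 103 a + r r\right) + \left(- 220 a + a r\right)\right) = 2 - \left(\left(- 103 a + r^{2}\right) + \left(- 220 a + a r\right)\right) = 2 - \left(\left(r^{2} - 103 a\right) + \left(- 220 a + a r\right)\right) = 2 - \left(r^{2} - 323 a + a r\right) = 2 - r^{2} + 323 a - a r$)
$- \left(-1\right) N{\left(154,y{\left(6,-16 \right)} \right)} = - \left(-1\right) \left(2 - \left(5 + 6\right)^{2} + 323 \cdot 154 - 154 \left(5 + 6\right)\right) = - \left(-1\right) \left(2 - 11^{2} + 49742 - 154 \cdot 11\right) = - \left(-1\right) \left(2 - 121 + 49742 - 1694\right) = - \left(-1\right) 47929 = \left(-1\right) \left(-47929\right) = 47929$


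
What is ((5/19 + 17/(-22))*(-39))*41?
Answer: 340587/418 ≈ 814.80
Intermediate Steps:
((5/19 + 17/(-22))*(-39))*41 = ((5*(1/19) + 17*(-1/22))*(-39))*41 = ((5/19 - 17/22)*(-39))*41 = -213/418*(-39)*41 = (8307/418)*41 = 340587/418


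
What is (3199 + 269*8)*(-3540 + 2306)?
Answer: -6603134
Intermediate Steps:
(3199 + 269*8)*(-3540 + 2306) = (3199 + 2152)*(-1234) = 5351*(-1234) = -6603134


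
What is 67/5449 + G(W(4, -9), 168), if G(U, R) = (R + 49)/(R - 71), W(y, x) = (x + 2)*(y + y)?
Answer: 1188932/528553 ≈ 2.2494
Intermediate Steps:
W(y, x) = 2*y*(2 + x) (W(y, x) = (2 + x)*(2*y) = 2*y*(2 + x))
G(U, R) = (49 + R)/(-71 + R)
67/5449 + G(W(4, -9), 168) = 67/5449 + (49 + 168)/(-71 + 168) = 67*(1/5449) + 217/97 = 67/5449 + (1/97)*217 = 67/5449 + 217/97 = 1188932/528553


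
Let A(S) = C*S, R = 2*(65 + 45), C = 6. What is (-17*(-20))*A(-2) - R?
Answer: -4300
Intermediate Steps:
R = 220 (R = 2*110 = 220)
A(S) = 6*S
(-17*(-20))*A(-2) - R = (-17*(-20))*(6*(-2)) - 1*220 = 340*(-12) - 220 = -4080 - 220 = -4300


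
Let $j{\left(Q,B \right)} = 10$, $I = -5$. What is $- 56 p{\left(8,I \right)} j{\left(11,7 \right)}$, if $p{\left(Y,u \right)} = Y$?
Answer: $-4480$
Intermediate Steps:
$- 56 p{\left(8,I \right)} j{\left(11,7 \right)} = \left(-56\right) 8 \cdot 10 = \left(-448\right) 10 = -4480$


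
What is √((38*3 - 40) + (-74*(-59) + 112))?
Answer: 2*√1138 ≈ 67.469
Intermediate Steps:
√((38*3 - 40) + (-74*(-59) + 112)) = √((114 - 40) + (4366 + 112)) = √(74 + 4478) = √4552 = 2*√1138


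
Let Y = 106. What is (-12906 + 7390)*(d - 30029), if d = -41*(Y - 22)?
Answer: 184637068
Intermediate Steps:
d = -3444 (d = -41*(106 - 22) = -41*84 = -3444)
(-12906 + 7390)*(d - 30029) = (-12906 + 7390)*(-3444 - 30029) = -5516*(-33473) = 184637068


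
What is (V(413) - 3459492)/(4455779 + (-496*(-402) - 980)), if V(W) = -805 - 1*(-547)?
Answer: -1153250/1551397 ≈ -0.74336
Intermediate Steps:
V(W) = -258 (V(W) = -805 + 547 = -258)
(V(413) - 3459492)/(4455779 + (-496*(-402) - 980)) = (-258 - 3459492)/(4455779 + (-496*(-402) - 980)) = -3459750/(4455779 + (199392 - 980)) = -3459750/(4455779 + 198412) = -3459750/4654191 = -3459750*1/4654191 = -1153250/1551397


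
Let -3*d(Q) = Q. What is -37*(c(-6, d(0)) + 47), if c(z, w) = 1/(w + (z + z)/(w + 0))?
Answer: -1739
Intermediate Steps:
d(Q) = -Q/3
c(z, w) = 1/(w + 2*z/w) (c(z, w) = 1/(w + (2*z)/w) = 1/(w + 2*z/w))
-37*(c(-6, d(0)) + 47) = -37*((-⅓*0)/((-⅓*0)² + 2*(-6)) + 47) = -37*(0/(0² - 12) + 47) = -37*(0/(0 - 12) + 47) = -37*(0/(-12) + 47) = -37*(0*(-1/12) + 47) = -37*(0 + 47) = -37*47 = -1739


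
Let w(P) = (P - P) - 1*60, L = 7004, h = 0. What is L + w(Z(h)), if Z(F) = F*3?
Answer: 6944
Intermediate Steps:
Z(F) = 3*F
w(P) = -60 (w(P) = 0 - 60 = -60)
L + w(Z(h)) = 7004 - 60 = 6944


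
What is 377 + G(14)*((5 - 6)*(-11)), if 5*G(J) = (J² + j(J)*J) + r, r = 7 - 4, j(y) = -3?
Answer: 3612/5 ≈ 722.40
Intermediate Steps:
r = 3
G(J) = ⅗ - 3*J/5 + J²/5 (G(J) = ((J² - 3*J) + 3)/5 = (3 + J² - 3*J)/5 = ⅗ - 3*J/5 + J²/5)
377 + G(14)*((5 - 6)*(-11)) = 377 + (⅗ - ⅗*14 + (⅕)*14²)*((5 - 6)*(-11)) = 377 + (⅗ - 42/5 + (⅕)*196)*(-1*(-11)) = 377 + (⅗ - 42/5 + 196/5)*11 = 377 + (157/5)*11 = 377 + 1727/5 = 3612/5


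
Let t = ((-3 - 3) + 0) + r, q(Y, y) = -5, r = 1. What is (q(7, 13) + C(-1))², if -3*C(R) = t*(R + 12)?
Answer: 1600/9 ≈ 177.78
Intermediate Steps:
t = -5 (t = ((-3 - 3) + 0) + 1 = (-6 + 0) + 1 = -6 + 1 = -5)
C(R) = 20 + 5*R/3 (C(R) = -(-5)*(R + 12)/3 = -(-5)*(12 + R)/3 = -(-60 - 5*R)/3 = 20 + 5*R/3)
(q(7, 13) + C(-1))² = (-5 + (20 + (5/3)*(-1)))² = (-5 + (20 - 5/3))² = (-5 + 55/3)² = (40/3)² = 1600/9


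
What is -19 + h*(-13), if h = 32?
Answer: -435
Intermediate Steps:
-19 + h*(-13) = -19 + 32*(-13) = -19 - 416 = -435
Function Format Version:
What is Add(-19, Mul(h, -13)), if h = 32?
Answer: -435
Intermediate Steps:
Add(-19, Mul(h, -13)) = Add(-19, Mul(32, -13)) = Add(-19, -416) = -435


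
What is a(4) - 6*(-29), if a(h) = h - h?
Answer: 174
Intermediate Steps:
a(h) = 0
a(4) - 6*(-29) = 0 - 6*(-29) = 0 + 174 = 174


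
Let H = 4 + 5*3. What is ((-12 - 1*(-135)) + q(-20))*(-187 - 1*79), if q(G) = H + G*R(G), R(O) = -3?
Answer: -53732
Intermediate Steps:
H = 19 (H = 4 + 15 = 19)
q(G) = 19 - 3*G (q(G) = 19 + G*(-3) = 19 - 3*G)
((-12 - 1*(-135)) + q(-20))*(-187 - 1*79) = ((-12 - 1*(-135)) + (19 - 3*(-20)))*(-187 - 1*79) = ((-12 + 135) + (19 + 60))*(-187 - 79) = (123 + 79)*(-266) = 202*(-266) = -53732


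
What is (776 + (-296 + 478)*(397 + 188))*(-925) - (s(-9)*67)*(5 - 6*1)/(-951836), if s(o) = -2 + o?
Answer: -94424558381063/951836 ≈ -9.9203e+7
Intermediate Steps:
(776 + (-296 + 478)*(397 + 188))*(-925) - (s(-9)*67)*(5 - 6*1)/(-951836) = (776 + (-296 + 478)*(397 + 188))*(-925) - ((-2 - 9)*67)*(5 - 6*1)/(-951836) = (776 + 182*585)*(-925) - (-11*67)*(5 - 6)*(-1)/951836 = (776 + 106470)*(-925) - (-737*(-1))*(-1)/951836 = 107246*(-925) - 737*(-1)/951836 = -99202550 - 1*(-737/951836) = -99202550 + 737/951836 = -94424558381063/951836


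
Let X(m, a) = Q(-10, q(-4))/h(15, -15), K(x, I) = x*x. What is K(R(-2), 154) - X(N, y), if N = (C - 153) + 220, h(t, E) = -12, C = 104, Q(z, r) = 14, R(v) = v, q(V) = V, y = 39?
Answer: 31/6 ≈ 5.1667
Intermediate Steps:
K(x, I) = x²
N = 171 (N = (104 - 153) + 220 = -49 + 220 = 171)
X(m, a) = -7/6 (X(m, a) = 14/(-12) = 14*(-1/12) = -7/6)
K(R(-2), 154) - X(N, y) = (-2)² - 1*(-7/6) = 4 + 7/6 = 31/6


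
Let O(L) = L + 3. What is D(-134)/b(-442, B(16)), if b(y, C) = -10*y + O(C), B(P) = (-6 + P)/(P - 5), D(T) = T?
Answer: -1474/48663 ≈ -0.030290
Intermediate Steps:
O(L) = 3 + L
B(P) = (-6 + P)/(-5 + P)
b(y, C) = 3 + C - 10*y (b(y, C) = -10*y + (3 + C) = 3 + C - 10*y)
D(-134)/b(-442, B(16)) = -134/(3 + (-6 + 16)/(-5 + 16) - 10*(-442)) = -134/(3 + 10/11 + 4420) = -134/48663/11 = -134*11/48663 = -1474/48663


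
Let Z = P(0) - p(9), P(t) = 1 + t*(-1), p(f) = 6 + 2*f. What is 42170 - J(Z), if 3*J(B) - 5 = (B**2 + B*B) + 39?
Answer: 125408/3 ≈ 41803.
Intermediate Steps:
P(t) = 1 - t
Z = -23 (Z = (1 - 1*0) - (6 + 2*9) = (1 + 0) - (6 + 18) = 1 - 1*24 = 1 - 24 = -23)
J(B) = 44/3 + 2*B**2/3 (J(B) = 5/3 + ((B**2 + B*B) + 39)/3 = 5/3 + ((B**2 + B**2) + 39)/3 = 5/3 + (2*B**2 + 39)/3 = 5/3 + (39 + 2*B**2)/3 = 5/3 + (13 + 2*B**2/3) = 44/3 + 2*B**2/3)
42170 - J(Z) = 42170 - (44/3 + (2/3)*(-23)**2) = 42170 - (44/3 + (2/3)*529) = 42170 - (44/3 + 1058/3) = 42170 - 1*1102/3 = 42170 - 1102/3 = 125408/3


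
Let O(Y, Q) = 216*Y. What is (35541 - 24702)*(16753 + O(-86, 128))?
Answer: -19759497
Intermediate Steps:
(35541 - 24702)*(16753 + O(-86, 128)) = (35541 - 24702)*(16753 + 216*(-86)) = 10839*(16753 - 18576) = 10839*(-1823) = -19759497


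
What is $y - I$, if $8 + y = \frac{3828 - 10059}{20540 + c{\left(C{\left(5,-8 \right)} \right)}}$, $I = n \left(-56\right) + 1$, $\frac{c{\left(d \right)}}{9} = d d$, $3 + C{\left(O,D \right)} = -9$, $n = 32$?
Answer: $\frac{38927357}{21836} \approx 1782.7$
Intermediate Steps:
$C{\left(O,D \right)} = -12$ ($C{\left(O,D \right)} = -3 - 9 = -12$)
$c{\left(d \right)} = 9 d^{2}$ ($c{\left(d \right)} = 9 d d = 9 d^{2}$)
$I = -1791$ ($I = 32 \left(-56\right) + 1 = -1792 + 1 = -1791$)
$y = - \frac{180919}{21836}$ ($y = -8 + \frac{3828 - 10059}{20540 + 9 \left(-12\right)^{2}} = -8 - \frac{6231}{20540 + 9 \cdot 144} = -8 - \frac{6231}{20540 + 1296} = -8 - \frac{6231}{21836} = - \frac{180919}{21836} \approx -8.2854$)
$y - I = - \frac{180919}{21836} - -1791 = - \frac{180919}{21836} + 1791 = \frac{38927357}{21836}$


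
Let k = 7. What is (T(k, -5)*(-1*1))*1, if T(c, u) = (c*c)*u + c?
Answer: 238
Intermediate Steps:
T(c, u) = c + u*c² (T(c, u) = c²*u + c = u*c² + c = c + u*c²)
(T(k, -5)*(-1*1))*1 = ((7*(1 + 7*(-5)))*(-1*1))*1 = ((7*(1 - 35))*(-1))*1 = ((7*(-34))*(-1))*1 = -238*(-1)*1 = 238*1 = 238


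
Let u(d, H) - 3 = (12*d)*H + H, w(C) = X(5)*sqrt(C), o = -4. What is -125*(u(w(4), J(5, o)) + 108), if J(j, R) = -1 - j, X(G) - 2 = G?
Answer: 112875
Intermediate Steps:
X(G) = 2 + G
w(C) = 7*sqrt(C) (w(C) = (2 + 5)*sqrt(C) = 7*sqrt(C))
u(d, H) = 3 + H + 12*H*d (u(d, H) = 3 + ((12*d)*H + H) = 3 + (12*H*d + H) = 3 + (H + 12*H*d) = 3 + H + 12*H*d)
-125*(u(w(4), J(5, o)) + 108) = -125*((3 + (-1 - 1*5) + 12*(-1 - 1*5)*(7*sqrt(4))) + 108) = -125*((3 + (-1 - 5) + 12*(-1 - 5)*(7*2)) + 108) = -125*((3 - 6 + 12*(-6)*14) + 108) = -125*((3 - 6 - 1008) + 108) = -125*(-1011 + 108) = -125*(-903) = 112875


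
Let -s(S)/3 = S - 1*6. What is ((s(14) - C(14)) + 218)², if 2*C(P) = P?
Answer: 34969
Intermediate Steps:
s(S) = 18 - 3*S (s(S) = -3*(S - 1*6) = -3*(S - 6) = -3*(-6 + S) = 18 - 3*S)
C(P) = P/2
((s(14) - C(14)) + 218)² = (((18 - 3*14) - 14/2) + 218)² = (((18 - 42) - 1*7) + 218)² = ((-24 - 7) + 218)² = (-31 + 218)² = 187² = 34969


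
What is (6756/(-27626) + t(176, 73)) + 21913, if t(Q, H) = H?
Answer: 303689240/13813 ≈ 21986.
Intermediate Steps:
(6756/(-27626) + t(176, 73)) + 21913 = (6756/(-27626) + 73) + 21913 = (6756*(-1/27626) + 73) + 21913 = (-3378/13813 + 73) + 21913 = 1004971/13813 + 21913 = 303689240/13813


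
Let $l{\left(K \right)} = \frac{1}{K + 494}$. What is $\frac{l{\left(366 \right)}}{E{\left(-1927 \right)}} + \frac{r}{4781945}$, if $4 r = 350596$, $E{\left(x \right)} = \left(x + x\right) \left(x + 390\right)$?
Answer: $\frac{89301960825933}{4872127012154920} \approx 0.018329$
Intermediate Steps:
$E{\left(x \right)} = 2 x \left(390 + x\right)$
$l{\left(K \right)} = \frac{1}{494 + K}$
$r = 87649$ ($r = \frac{1}{4} \cdot 350596 = 87649$)
$\frac{l{\left(366 \right)}}{E{\left(-1927 \right)}} + \frac{r}{4781945} = \frac{1}{\left(494 + 366\right) 2 \left(-1927\right) \left(390 - 1927\right)} + \frac{87649}{4781945} = \frac{1}{860 \cdot 2 \left(-1927\right) \left(-1537\right)} + 87649 \cdot \frac{1}{4781945} = \frac{1}{860 \cdot 5923598} + \frac{87649}{4781945} = \frac{1}{860} \cdot \frac{1}{5923598} + \frac{87649}{4781945} = \frac{1}{5094294280} + \frac{87649}{4781945} = \frac{89301960825933}{4872127012154920}$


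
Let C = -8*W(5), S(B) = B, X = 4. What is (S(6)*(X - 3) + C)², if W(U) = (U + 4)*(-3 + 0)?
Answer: 49284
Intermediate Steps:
W(U) = -12 - 3*U (W(U) = (4 + U)*(-3) = -12 - 3*U)
C = 216 (C = -8*(-12 - 3*5) = -8*(-12 - 15) = -8*(-27) = 216)
(S(6)*(X - 3) + C)² = (6*(4 - 3) + 216)² = (6*1 + 216)² = (6 + 216)² = 222² = 49284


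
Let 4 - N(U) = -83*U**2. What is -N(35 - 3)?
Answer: -84996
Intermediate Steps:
N(U) = 4 + 83*U**2 (N(U) = 4 - (-83)*U**2 = 4 + 83*U**2)
-N(35 - 3) = -(4 + 83*(35 - 3)**2) = -(4 + 83*32**2) = -(4 + 83*1024) = -(4 + 84992) = -1*84996 = -84996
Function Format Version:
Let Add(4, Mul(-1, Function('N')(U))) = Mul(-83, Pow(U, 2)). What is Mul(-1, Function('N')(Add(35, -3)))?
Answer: -84996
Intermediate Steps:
Function('N')(U) = Add(4, Mul(83, Pow(U, 2))) (Function('N')(U) = Add(4, Mul(-1, Mul(-83, Pow(U, 2)))) = Add(4, Mul(83, Pow(U, 2))))
Mul(-1, Function('N')(Add(35, -3))) = Mul(-1, Add(4, Mul(83, Pow(Add(35, -3), 2)))) = Mul(-1, Add(4, Mul(83, Pow(32, 2)))) = Mul(-1, Add(4, Mul(83, 1024))) = Mul(-1, Add(4, 84992)) = Mul(-1, 84996) = -84996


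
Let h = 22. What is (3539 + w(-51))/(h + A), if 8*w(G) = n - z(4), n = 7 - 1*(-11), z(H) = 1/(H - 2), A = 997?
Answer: 56659/16304 ≈ 3.4752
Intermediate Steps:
z(H) = 1/(-2 + H)
n = 18 (n = 7 + 11 = 18)
w(G) = 35/16 (w(G) = (18 - 1/(-2 + 4))/8 = (18 - 1/2)/8 = (18 - 1*½)/8 = (18 - ½)/8 = (⅛)*(35/2) = 35/16)
(3539 + w(-51))/(h + A) = (3539 + 35/16)/(22 + 997) = (56659/16)/1019 = (56659/16)*(1/1019) = 56659/16304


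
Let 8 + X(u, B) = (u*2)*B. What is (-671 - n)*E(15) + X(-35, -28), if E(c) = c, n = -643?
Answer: 1532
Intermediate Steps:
X(u, B) = -8 + 2*B*u (X(u, B) = -8 + (u*2)*B = -8 + (2*u)*B = -8 + 2*B*u)
(-671 - n)*E(15) + X(-35, -28) = (-671 - 1*(-643))*15 + (-8 + 2*(-28)*(-35)) = (-671 + 643)*15 + (-8 + 1960) = -28*15 + 1952 = -420 + 1952 = 1532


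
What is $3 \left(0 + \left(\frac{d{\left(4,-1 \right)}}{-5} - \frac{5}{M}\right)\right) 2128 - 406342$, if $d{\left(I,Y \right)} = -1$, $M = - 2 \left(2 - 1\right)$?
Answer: $- \frac{1945526}{5} \approx -3.8911 \cdot 10^{5}$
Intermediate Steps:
$M = -2$ ($M = \left(-2\right) 1 = -2$)
$3 \left(0 + \left(\frac{d{\left(4,-1 \right)}}{-5} - \frac{5}{M}\right)\right) 2128 - 406342 = 3 \left(0 - \left(- \frac{1}{5} - \frac{5}{2}\right)\right) 2128 - 406342 = 3 \left(0 - - \frac{27}{10}\right) 2128 - 406342 = 3 \left(0 + \left(\frac{1}{5} + \frac{5}{2}\right)\right) 2128 - 406342 = 3 \left(0 + \frac{27}{10}\right) 2128 - 406342 = 3 \cdot \frac{27}{10} \cdot 2128 - 406342 = \frac{81}{10} \cdot 2128 - 406342 = \frac{86184}{5} - 406342 = - \frac{1945526}{5}$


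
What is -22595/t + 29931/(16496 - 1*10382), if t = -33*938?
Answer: 88719167/15771063 ≈ 5.6254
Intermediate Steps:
t = -30954
-22595/t + 29931/(16496 - 1*10382) = -22595/(-30954) + 29931/(16496 - 1*10382) = -22595*(-1/30954) + 29931/(16496 - 10382) = 22595/30954 + 29931/6114 = 22595/30954 + 29931*(1/6114) = 22595/30954 + 9977/2038 = 88719167/15771063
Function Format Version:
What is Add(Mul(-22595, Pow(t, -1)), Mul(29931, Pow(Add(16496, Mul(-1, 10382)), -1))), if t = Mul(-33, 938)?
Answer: Rational(88719167, 15771063) ≈ 5.6254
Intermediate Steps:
t = -30954
Add(Mul(-22595, Pow(t, -1)), Mul(29931, Pow(Add(16496, Mul(-1, 10382)), -1))) = Add(Mul(-22595, Pow(-30954, -1)), Mul(29931, Pow(Add(16496, Mul(-1, 10382)), -1))) = Add(Mul(-22595, Rational(-1, 30954)), Mul(29931, Pow(Add(16496, -10382), -1))) = Add(Rational(22595, 30954), Mul(29931, Pow(6114, -1))) = Add(Rational(22595, 30954), Mul(29931, Rational(1, 6114))) = Add(Rational(22595, 30954), Rational(9977, 2038)) = Rational(88719167, 15771063)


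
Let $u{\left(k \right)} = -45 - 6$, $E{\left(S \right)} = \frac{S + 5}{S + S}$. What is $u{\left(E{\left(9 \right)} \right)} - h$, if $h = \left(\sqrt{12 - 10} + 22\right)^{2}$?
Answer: $-537 - 44 \sqrt{2} \approx -599.23$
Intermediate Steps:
$E{\left(S \right)} = \frac{5 + S}{2 S}$
$h = \left(22 + \sqrt{2}\right)^{2}$ ($h = \left(\sqrt{2} + 22\right)^{2} = \left(22 + \sqrt{2}\right)^{2} \approx 548.23$)
$u{\left(k \right)} = -51$ ($u{\left(k \right)} = -45 - 6 = -51$)
$u{\left(E{\left(9 \right)} \right)} - h = -51 - \left(22 + \sqrt{2}\right)^{2}$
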